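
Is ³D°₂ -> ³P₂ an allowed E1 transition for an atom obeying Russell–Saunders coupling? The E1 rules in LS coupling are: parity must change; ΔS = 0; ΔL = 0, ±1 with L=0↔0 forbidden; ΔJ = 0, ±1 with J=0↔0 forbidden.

allowed

Parity must change: odd → even — ✓.
ΔS = 0: S: 1 → 1 — ✓.
ΔL = 0, ±1 (not L=0↔0): L: 2 → 1, ΔL = -1 — ✓.
ΔJ = 0, ±1 (not J=0↔0): J: 2 → 2, ΔJ = +0 — ✓.
All four E1 rules are satisfied.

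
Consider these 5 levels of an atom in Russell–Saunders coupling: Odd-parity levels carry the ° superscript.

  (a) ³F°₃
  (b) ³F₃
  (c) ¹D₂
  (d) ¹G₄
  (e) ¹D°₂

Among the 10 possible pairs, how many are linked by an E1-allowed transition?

2

(a)–(b): allowed.
(a)–(c): forbidden (ΔS).
(a)–(d): forbidden (ΔS).
(a)–(e): forbidden (parity, ΔS).
(b)–(c): forbidden (parity, ΔS).
(b)–(d): forbidden (parity, ΔS).
(b)–(e): forbidden (ΔS).
(c)–(d): forbidden (parity, ΔL, ΔJ).
(c)–(e): allowed.
(d)–(e): forbidden (ΔL, ΔJ).
Allowed pairs: 2 of 10.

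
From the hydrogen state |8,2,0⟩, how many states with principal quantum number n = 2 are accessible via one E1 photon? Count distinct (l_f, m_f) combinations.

3

E1 requires Δl = ±1, so l_f ∈ {1, 3}; with 0 ≤ l_f ≤ n_f−1 = 1, the allowed l_f values are {1}.
For l_f = 1: m_f ∈ {m_i−1, m_i, m_i+1} ∩ [−1, 1] = {-1, 0, 1} → 3 states.
Total: 3.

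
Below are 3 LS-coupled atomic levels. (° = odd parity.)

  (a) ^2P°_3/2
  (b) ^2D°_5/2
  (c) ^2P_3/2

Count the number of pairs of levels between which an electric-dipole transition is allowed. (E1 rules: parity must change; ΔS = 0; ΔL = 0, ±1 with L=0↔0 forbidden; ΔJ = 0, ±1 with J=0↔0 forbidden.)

(a)–(b): forbidden (parity).
(a)–(c): allowed.
(b)–(c): allowed.
Allowed pairs: 2 of 3.

2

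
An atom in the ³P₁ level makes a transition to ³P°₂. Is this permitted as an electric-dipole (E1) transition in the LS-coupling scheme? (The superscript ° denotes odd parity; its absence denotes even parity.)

Reading off the term symbols: S 1→1, L 1→1, J 1→2, parity even→odd.
Parity must change: even → odd — ok.
ΔL = 0, ±1 (not L=0↔0): L: 1 → 1, ΔL = +0 — ok.
ΔS = 0: S: 1 → 1 — ok.
ΔJ = 0, ±1 (not J=0↔0): J: 1 → 2, ΔJ = +1 — ok.
All four E1 rules are satisfied.

allowed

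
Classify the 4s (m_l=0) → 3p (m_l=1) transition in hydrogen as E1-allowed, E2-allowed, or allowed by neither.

E1

Δl = 1 − 0 = +1; l_i + l_f = 1.
Δm_l = +1.
E1 (Δl = ±1, |Δm_l| ≤ 1): satisfied.
E2 (Δl = 0,±2, l_i+l_f ≥ 2, |Δm_l| ≤ 2): not satisfied.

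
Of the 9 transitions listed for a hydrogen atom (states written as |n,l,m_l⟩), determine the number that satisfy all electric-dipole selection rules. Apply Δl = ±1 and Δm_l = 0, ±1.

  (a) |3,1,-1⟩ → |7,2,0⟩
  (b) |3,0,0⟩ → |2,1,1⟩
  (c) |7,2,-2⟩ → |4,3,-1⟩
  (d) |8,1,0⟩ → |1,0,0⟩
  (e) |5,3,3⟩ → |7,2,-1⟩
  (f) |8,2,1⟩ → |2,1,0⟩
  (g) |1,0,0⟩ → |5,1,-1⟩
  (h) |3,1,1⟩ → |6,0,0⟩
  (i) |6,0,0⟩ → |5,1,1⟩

(a) allowed
(b) allowed
(c) allowed
(d) allowed
(e) forbidden — Δm_l = -4 (E1 requires Δm_l = 0, ±1)
(f) allowed
(g) allowed
(h) allowed
(i) allowed
Total allowed: 8 of 9.

8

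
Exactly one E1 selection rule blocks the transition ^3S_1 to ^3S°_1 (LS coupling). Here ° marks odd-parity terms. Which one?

the L=0 ↔ L=0 exclusion

Reading off the term symbols: S 1→1, L 0→0, J 1→1, parity even→odd.
Parity must change: even → odd — ✓.
ΔS = 0: S: 1 → 1 — ✓.
ΔL = 0, ±1 (not L=0↔0): L: 0 → 0, ΔL = +0 — ✗.
ΔJ = 0, ±1 (not J=0↔0): J: 1 → 1, ΔJ = +0 — ✓.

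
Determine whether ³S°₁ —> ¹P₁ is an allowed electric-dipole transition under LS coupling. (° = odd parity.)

Initial level: S=1, L=0, J=1, parity odd. Final level: S=0, L=1, J=1, parity even.
ΔL = 0, ±1 (not L=0↔0): L: 0 → 1, ΔL = +1 — ✓.
ΔJ = 0, ±1 (not J=0↔0): J: 1 → 1, ΔJ = +0 — ✓.
ΔS = 0: S: 1 → 0 — ✗.
Parity must change: odd → even — ✓.
Rule(s) violated: ΔS.

forbidden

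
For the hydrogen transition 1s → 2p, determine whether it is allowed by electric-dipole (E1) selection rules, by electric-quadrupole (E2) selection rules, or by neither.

E1

Δl = 1 − 0 = +1; l_i + l_f = 1.
E1 (Δl = ±1): satisfied.
E2 (Δl = 0,±2, l_i+l_f ≥ 2): not satisfied.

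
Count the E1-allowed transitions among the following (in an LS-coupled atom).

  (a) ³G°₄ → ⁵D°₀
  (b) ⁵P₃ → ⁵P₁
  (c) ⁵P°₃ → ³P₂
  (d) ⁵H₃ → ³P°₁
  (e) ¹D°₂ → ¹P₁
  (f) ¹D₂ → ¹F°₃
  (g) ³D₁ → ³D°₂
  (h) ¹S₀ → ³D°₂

3

(a) forbidden (parity, ΔS, ΔL, ΔJ fail)
(b) forbidden (parity, ΔJ fail)
(c) forbidden (ΔS fails)
(d) forbidden (ΔS, ΔL, ΔJ fail)
(e) allowed
(f) allowed
(g) allowed
(h) forbidden (ΔS, ΔL, ΔJ fail)
Total allowed: 3 of 8.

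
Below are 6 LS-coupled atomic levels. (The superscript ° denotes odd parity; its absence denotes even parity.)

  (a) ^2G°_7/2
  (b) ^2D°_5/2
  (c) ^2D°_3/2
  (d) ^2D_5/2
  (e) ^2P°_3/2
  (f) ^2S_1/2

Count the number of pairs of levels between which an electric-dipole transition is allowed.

(a)–(b): forbidden (parity, ΔL).
(a)–(c): forbidden (parity, ΔL, ΔJ).
(a)–(d): forbidden (ΔL).
(a)–(e): forbidden (parity, ΔL, ΔJ).
(a)–(f): forbidden (ΔL, ΔJ).
(b)–(c): forbidden (parity).
(b)–(d): allowed.
(b)–(e): forbidden (parity).
(b)–(f): forbidden (ΔL, ΔJ).
(c)–(d): allowed.
(c)–(e): forbidden (parity).
(c)–(f): forbidden (ΔL).
(d)–(e): allowed.
(d)–(f): forbidden (parity, ΔL, ΔJ).
(e)–(f): allowed.
Allowed pairs: 4 of 15.

4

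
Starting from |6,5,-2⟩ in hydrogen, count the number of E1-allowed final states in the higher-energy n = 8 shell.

6

E1 requires Δl = ±1, so l_f ∈ {4, 6}; with 0 ≤ l_f ≤ n_f−1 = 7, the allowed l_f values are {4, 6}.
For l_f = 4: m_f ∈ {m_i−1, m_i, m_i+1} ∩ [−4, 4] = {-3, -2, -1} → 3 states.
For l_f = 6: m_f ∈ {m_i−1, m_i, m_i+1} ∩ [−6, 6] = {-3, -2, -1} → 3 states.
Total: 6.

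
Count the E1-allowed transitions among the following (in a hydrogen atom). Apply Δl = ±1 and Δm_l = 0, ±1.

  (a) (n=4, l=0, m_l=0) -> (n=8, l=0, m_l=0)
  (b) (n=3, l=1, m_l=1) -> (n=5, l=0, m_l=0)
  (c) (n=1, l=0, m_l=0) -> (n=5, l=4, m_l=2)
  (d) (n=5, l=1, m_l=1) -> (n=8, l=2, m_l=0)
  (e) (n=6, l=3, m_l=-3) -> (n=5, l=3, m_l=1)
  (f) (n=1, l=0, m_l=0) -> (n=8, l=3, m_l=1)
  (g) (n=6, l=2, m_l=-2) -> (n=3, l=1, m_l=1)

2

(a) forbidden — Δl = +0 (E1 requires Δl = ±1)
(b) allowed
(c) forbidden — Δl = +4 (E1 requires Δl = ±1); Δm_l = +2 (E1 requires Δm_l = 0, ±1)
(d) allowed
(e) forbidden — Δl = +0 (E1 requires Δl = ±1); Δm_l = +4 (E1 requires Δm_l = 0, ±1)
(f) forbidden — Δl = +3 (E1 requires Δl = ±1)
(g) forbidden — Δm_l = +3 (E1 requires Δm_l = 0, ±1)
Total allowed: 2 of 7.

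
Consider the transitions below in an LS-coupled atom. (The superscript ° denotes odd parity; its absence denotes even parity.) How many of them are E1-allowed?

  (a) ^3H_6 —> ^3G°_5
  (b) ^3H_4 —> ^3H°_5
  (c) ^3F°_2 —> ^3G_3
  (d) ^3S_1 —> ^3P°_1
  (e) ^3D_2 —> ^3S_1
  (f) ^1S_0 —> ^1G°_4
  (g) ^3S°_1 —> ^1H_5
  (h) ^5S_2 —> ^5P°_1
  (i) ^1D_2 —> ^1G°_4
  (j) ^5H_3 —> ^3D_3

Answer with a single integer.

(a) allowed
(b) allowed
(c) allowed
(d) allowed
(e) forbidden (parity, ΔL fail)
(f) forbidden (ΔL, ΔJ fail)
(g) forbidden (ΔS, ΔL, ΔJ fail)
(h) allowed
(i) forbidden (ΔL, ΔJ fail)
(j) forbidden (parity, ΔS, ΔL fail)
Total allowed: 5 of 10.

5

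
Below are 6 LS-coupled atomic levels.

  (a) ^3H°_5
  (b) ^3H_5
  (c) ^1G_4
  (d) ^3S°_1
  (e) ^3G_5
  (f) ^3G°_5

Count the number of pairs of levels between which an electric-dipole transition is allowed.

4

(a)–(b): allowed.
(a)–(c): forbidden (ΔS).
(a)–(d): forbidden (parity, ΔL, ΔJ).
(a)–(e): allowed.
(a)–(f): forbidden (parity).
(b)–(c): forbidden (parity, ΔS).
(b)–(d): forbidden (ΔL, ΔJ).
(b)–(e): forbidden (parity).
(b)–(f): allowed.
(c)–(d): forbidden (ΔS, ΔL, ΔJ).
(c)–(e): forbidden (parity, ΔS).
(c)–(f): forbidden (ΔS).
(d)–(e): forbidden (ΔL, ΔJ).
(d)–(f): forbidden (parity, ΔL, ΔJ).
(e)–(f): allowed.
Allowed pairs: 4 of 15.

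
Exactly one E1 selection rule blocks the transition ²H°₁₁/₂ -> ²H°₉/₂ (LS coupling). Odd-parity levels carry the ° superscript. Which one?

parity

Initial level: S=1/2, L=5, J=11/2, parity odd. Final level: S=1/2, L=5, J=9/2, parity odd.
Parity must change: odd → odd — violated.
ΔS = 0: S: 1/2 → 1/2 — satisfied.
ΔL = 0, ±1 (not L=0↔0): L: 5 → 5, ΔL = +0 — satisfied.
ΔJ = 0, ±1 (not J=0↔0): J: 11/2 → 9/2, ΔJ = -1 — satisfied.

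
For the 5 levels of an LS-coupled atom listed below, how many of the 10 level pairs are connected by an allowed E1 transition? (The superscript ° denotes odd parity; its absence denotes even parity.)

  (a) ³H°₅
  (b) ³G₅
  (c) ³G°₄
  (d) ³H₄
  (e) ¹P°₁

4

(a)–(b): allowed.
(a)–(c): forbidden (parity).
(a)–(d): allowed.
(a)–(e): forbidden (parity, ΔS, ΔL, ΔJ).
(b)–(c): allowed.
(b)–(d): forbidden (parity).
(b)–(e): forbidden (ΔS, ΔL, ΔJ).
(c)–(d): allowed.
(c)–(e): forbidden (parity, ΔS, ΔL, ΔJ).
(d)–(e): forbidden (ΔS, ΔL, ΔJ).
Allowed pairs: 4 of 10.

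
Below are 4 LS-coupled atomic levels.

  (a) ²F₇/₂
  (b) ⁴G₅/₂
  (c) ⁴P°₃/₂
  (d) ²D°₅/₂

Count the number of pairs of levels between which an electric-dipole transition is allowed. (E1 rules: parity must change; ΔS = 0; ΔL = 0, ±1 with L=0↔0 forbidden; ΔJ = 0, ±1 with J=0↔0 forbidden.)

(a)–(b): forbidden (parity, ΔS).
(a)–(c): forbidden (ΔS, ΔL, ΔJ).
(a)–(d): allowed.
(b)–(c): forbidden (ΔL).
(b)–(d): forbidden (ΔS, ΔL).
(c)–(d): forbidden (parity, ΔS).
Allowed pairs: 1 of 6.

1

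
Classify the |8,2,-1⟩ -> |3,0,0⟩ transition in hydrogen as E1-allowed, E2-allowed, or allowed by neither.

E2

Δl = 0 − 2 = -2; l_i + l_f = 2.
Δm_l = +1.
E1 (Δl = ±1, |Δm_l| ≤ 1): not satisfied.
E2 (Δl = 0,±2, l_i+l_f ≥ 2, |Δm_l| ≤ 2): satisfied.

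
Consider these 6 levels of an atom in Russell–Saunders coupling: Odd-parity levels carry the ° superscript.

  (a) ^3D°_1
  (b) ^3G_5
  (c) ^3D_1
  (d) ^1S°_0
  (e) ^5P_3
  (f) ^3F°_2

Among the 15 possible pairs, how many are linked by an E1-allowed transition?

2

(a)–(b): forbidden (ΔL, ΔJ).
(a)–(c): allowed.
(a)–(d): forbidden (parity, ΔS, ΔL).
(a)–(e): forbidden (ΔS, ΔJ).
(a)–(f): forbidden (parity).
(b)–(c): forbidden (parity, ΔL, ΔJ).
(b)–(d): forbidden (ΔS, ΔL, ΔJ).
(b)–(e): forbidden (parity, ΔS, ΔL, ΔJ).
(b)–(f): forbidden (ΔJ).
(c)–(d): forbidden (ΔS, ΔL).
(c)–(e): forbidden (parity, ΔS, ΔJ).
(c)–(f): allowed.
(d)–(e): forbidden (ΔS, ΔJ).
(d)–(f): forbidden (parity, ΔS, ΔL, ΔJ).
(e)–(f): forbidden (ΔS, ΔL).
Allowed pairs: 2 of 15.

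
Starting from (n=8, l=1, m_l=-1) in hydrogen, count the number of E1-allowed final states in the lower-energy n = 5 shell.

E1 requires Δl = ±1, so l_f ∈ {0, 2}; with 0 ≤ l_f ≤ n_f−1 = 4, the allowed l_f values are {0, 2}.
For l_f = 0: m_f ∈ {m_i−1, m_i, m_i+1} ∩ [−0, 0] = {0} → 1 state.
For l_f = 2: m_f ∈ {m_i−1, m_i, m_i+1} ∩ [−2, 2] = {-2, -1, 0} → 3 states.
Total: 4.

4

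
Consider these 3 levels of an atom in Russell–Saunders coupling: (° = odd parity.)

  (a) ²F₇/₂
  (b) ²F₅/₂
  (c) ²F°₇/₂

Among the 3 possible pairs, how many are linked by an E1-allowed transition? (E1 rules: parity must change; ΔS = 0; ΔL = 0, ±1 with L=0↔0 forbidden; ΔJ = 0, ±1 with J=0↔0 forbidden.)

2

(a)–(b): forbidden (parity).
(a)–(c): allowed.
(b)–(c): allowed.
Allowed pairs: 2 of 3.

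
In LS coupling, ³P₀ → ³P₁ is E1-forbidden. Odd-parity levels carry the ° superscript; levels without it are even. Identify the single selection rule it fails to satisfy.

Initial level: S=1, L=1, J=0, parity even. Final level: S=1, L=1, J=1, parity even.
Parity must change: even → even — ✗.
ΔS = 0: S: 1 → 1 — ✓.
ΔL = 0, ±1 (not L=0↔0): L: 1 → 1, ΔL = +0 — ✓.
ΔJ = 0, ±1 (not J=0↔0): J: 0 → 1, ΔJ = +1 — ✓.

parity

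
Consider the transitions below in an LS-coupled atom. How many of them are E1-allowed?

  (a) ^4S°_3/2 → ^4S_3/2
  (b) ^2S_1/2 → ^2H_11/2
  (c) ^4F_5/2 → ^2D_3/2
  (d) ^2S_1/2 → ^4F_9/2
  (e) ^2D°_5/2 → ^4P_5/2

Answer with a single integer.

0

(a) forbidden (ΔL fails)
(b) forbidden (parity, ΔL, ΔJ fail)
(c) forbidden (parity, ΔS fail)
(d) forbidden (parity, ΔS, ΔL, ΔJ fail)
(e) forbidden (ΔS fails)
Total allowed: 0 of 5.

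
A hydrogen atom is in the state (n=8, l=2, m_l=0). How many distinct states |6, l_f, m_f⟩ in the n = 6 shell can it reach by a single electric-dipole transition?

E1 requires Δl = ±1, so l_f ∈ {1, 3}; with 0 ≤ l_f ≤ n_f−1 = 5, the allowed l_f values are {1, 3}.
For l_f = 1: m_f ∈ {m_i−1, m_i, m_i+1} ∩ [−1, 1] = {-1, 0, 1} → 3 states.
For l_f = 3: m_f ∈ {m_i−1, m_i, m_i+1} ∩ [−3, 3] = {-1, 0, 1} → 3 states.
Total: 6.

6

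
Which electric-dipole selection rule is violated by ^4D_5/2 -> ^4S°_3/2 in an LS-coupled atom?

Parity must change: even → odd — ✓.
ΔS = 0: S: 3/2 → 3/2 — ✓.
ΔL = 0, ±1 (not L=0↔0): L: 2 → 0, ΔL = -2 — ✗.
ΔJ = 0, ±1 (not J=0↔0): J: 5/2 → 3/2, ΔJ = -1 — ✓.

the ΔL = 0, ±1 rule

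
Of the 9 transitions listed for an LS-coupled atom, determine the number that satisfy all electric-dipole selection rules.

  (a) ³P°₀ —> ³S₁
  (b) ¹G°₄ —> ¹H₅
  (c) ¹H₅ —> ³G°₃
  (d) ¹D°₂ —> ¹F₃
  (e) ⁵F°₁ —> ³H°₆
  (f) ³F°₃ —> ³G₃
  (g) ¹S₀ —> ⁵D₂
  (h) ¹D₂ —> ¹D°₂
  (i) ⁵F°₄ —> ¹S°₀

(a) allowed
(b) allowed
(c) forbidden (ΔS, ΔJ fail)
(d) allowed
(e) forbidden (parity, ΔS, ΔL, ΔJ fail)
(f) allowed
(g) forbidden (parity, ΔS, ΔL, ΔJ fail)
(h) allowed
(i) forbidden (parity, ΔS, ΔL, ΔJ fail)
Total allowed: 5 of 9.

5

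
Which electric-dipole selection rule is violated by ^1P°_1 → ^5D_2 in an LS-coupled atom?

Initial level: S=0, L=1, J=1, parity odd. Final level: S=2, L=2, J=2, parity even.
ΔJ = 0, ±1 (not J=0↔0): J: 1 → 2, ΔJ = +1 — passes.
ΔL = 0, ±1 (not L=0↔0): L: 1 → 2, ΔL = +1 — passes.
ΔS = 0: S: 0 → 2 — fails.
Parity must change: odd → even — passes.

the ΔS = 0 rule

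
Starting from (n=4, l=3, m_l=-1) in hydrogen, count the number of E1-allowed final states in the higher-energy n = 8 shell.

E1 requires Δl = ±1, so l_f ∈ {2, 4}; with 0 ≤ l_f ≤ n_f−1 = 7, the allowed l_f values are {2, 4}.
For l_f = 2: m_f ∈ {m_i−1, m_i, m_i+1} ∩ [−2, 2] = {-2, -1, 0} → 3 states.
For l_f = 4: m_f ∈ {m_i−1, m_i, m_i+1} ∩ [−4, 4] = {-2, -1, 0} → 3 states.
Total: 6.

6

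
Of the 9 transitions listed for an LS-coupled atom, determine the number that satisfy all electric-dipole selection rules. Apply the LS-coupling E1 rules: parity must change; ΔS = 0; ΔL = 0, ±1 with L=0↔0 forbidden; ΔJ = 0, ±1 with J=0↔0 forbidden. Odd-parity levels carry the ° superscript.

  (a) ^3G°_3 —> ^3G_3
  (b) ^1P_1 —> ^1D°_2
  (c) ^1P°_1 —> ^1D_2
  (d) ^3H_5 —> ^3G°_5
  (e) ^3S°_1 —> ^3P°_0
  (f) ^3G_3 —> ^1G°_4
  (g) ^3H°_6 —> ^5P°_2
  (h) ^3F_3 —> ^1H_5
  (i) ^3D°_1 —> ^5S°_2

4

(a) allowed
(b) allowed
(c) allowed
(d) allowed
(e) forbidden (parity fails)
(f) forbidden (ΔS fails)
(g) forbidden (parity, ΔS, ΔL, ΔJ fail)
(h) forbidden (parity, ΔS, ΔL, ΔJ fail)
(i) forbidden (parity, ΔS, ΔL fail)
Total allowed: 4 of 9.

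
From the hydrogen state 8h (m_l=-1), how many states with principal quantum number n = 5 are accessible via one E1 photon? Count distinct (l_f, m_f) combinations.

3

E1 requires Δl = ±1, so l_f ∈ {4, 6}; with 0 ≤ l_f ≤ n_f−1 = 4, the allowed l_f values are {4}.
For l_f = 4: m_f ∈ {m_i−1, m_i, m_i+1} ∩ [−4, 4] = {-2, -1, 0} → 3 states.
Total: 3.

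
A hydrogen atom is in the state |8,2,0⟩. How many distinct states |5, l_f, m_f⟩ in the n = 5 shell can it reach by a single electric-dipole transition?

E1 requires Δl = ±1, so l_f ∈ {1, 3}; with 0 ≤ l_f ≤ n_f−1 = 4, the allowed l_f values are {1, 3}.
For l_f = 1: m_f ∈ {m_i−1, m_i, m_i+1} ∩ [−1, 1] = {-1, 0, 1} → 3 states.
For l_f = 3: m_f ∈ {m_i−1, m_i, m_i+1} ∩ [−3, 3] = {-1, 0, 1} → 3 states.
Total: 6.

6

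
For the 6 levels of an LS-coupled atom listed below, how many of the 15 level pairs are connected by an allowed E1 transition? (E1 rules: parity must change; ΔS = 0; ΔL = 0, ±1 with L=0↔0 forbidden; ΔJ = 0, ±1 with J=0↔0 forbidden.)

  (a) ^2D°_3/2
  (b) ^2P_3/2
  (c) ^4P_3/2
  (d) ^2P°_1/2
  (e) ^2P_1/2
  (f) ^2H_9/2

4

(a)–(b): allowed.
(a)–(c): forbidden (ΔS).
(a)–(d): forbidden (parity).
(a)–(e): allowed.
(a)–(f): forbidden (ΔL, ΔJ).
(b)–(c): forbidden (parity, ΔS).
(b)–(d): allowed.
(b)–(e): forbidden (parity).
(b)–(f): forbidden (parity, ΔL, ΔJ).
(c)–(d): forbidden (ΔS).
(c)–(e): forbidden (parity, ΔS).
(c)–(f): forbidden (parity, ΔS, ΔL, ΔJ).
(d)–(e): allowed.
(d)–(f): forbidden (ΔL, ΔJ).
(e)–(f): forbidden (parity, ΔL, ΔJ).
Allowed pairs: 4 of 15.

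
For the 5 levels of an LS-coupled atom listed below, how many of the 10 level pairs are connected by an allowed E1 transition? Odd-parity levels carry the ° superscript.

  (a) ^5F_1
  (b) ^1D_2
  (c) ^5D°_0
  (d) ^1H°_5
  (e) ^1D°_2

(a)–(b): forbidden (parity, ΔS).
(a)–(c): allowed.
(a)–(d): forbidden (ΔS, ΔL, ΔJ).
(a)–(e): forbidden (ΔS).
(b)–(c): forbidden (ΔS, ΔJ).
(b)–(d): forbidden (ΔL, ΔJ).
(b)–(e): allowed.
(c)–(d): forbidden (parity, ΔS, ΔL, ΔJ).
(c)–(e): forbidden (parity, ΔS, ΔJ).
(d)–(e): forbidden (parity, ΔL, ΔJ).
Allowed pairs: 2 of 10.

2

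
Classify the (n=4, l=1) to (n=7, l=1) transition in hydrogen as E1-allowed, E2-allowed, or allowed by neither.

E2

Δl = 1 − 1 = +0; l_i + l_f = 2.
E1 (Δl = ±1): not satisfied.
E2 (Δl = 0,±2, l_i+l_f ≥ 2): satisfied.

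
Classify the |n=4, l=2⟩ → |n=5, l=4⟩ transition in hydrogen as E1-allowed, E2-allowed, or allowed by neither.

Δl = 4 − 2 = +2; l_i + l_f = 6.
E1 (Δl = ±1): not satisfied.
E2 (Δl = 0,±2, l_i+l_f ≥ 2): satisfied.

E2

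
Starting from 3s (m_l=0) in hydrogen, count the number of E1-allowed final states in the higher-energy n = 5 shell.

3

E1 requires Δl = ±1, so l_f ∈ {-1, 1}; with 0 ≤ l_f ≤ n_f−1 = 4, the allowed l_f values are {1}.
For l_f = 1: m_f ∈ {m_i−1, m_i, m_i+1} ∩ [−1, 1] = {-1, 0, 1} → 3 states.
Total: 3.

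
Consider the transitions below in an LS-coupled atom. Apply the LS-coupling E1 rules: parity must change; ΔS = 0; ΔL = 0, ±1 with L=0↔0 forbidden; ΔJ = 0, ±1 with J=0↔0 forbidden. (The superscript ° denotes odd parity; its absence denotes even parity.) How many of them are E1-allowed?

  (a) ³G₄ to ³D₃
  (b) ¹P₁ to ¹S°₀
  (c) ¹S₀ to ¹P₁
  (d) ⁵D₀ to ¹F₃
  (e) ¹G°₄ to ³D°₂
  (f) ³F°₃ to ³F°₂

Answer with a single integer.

(a) forbidden (parity, ΔL fail)
(b) allowed
(c) forbidden (parity fails)
(d) forbidden (parity, ΔS, ΔJ fail)
(e) forbidden (parity, ΔS, ΔL, ΔJ fail)
(f) forbidden (parity fails)
Total allowed: 1 of 6.

1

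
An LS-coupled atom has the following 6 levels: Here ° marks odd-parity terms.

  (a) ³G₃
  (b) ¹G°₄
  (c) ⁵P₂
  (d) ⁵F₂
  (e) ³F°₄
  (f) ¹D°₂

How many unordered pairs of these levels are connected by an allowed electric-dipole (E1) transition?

(a)–(b): forbidden (ΔS).
(a)–(c): forbidden (parity, ΔS, ΔL).
(a)–(d): forbidden (parity, ΔS).
(a)–(e): allowed.
(a)–(f): forbidden (ΔS, ΔL).
(b)–(c): forbidden (ΔS, ΔL, ΔJ).
(b)–(d): forbidden (ΔS, ΔJ).
(b)–(e): forbidden (parity, ΔS).
(b)–(f): forbidden (parity, ΔL, ΔJ).
(c)–(d): forbidden (parity, ΔL).
(c)–(e): forbidden (ΔS, ΔL, ΔJ).
(c)–(f): forbidden (ΔS).
(d)–(e): forbidden (ΔS, ΔJ).
(d)–(f): forbidden (ΔS).
(e)–(f): forbidden (parity, ΔS, ΔJ).
Allowed pairs: 1 of 15.

1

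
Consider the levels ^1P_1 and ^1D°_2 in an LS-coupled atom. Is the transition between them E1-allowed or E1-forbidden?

Initial level: S=0, L=1, J=1, parity even. Final level: S=0, L=2, J=2, parity odd.
ΔJ = 0, ±1 (not J=0↔0): J: 1 → 2, ΔJ = +1 — ok.
ΔS = 0: S: 0 → 0 — ok.
ΔL = 0, ±1 (not L=0↔0): L: 1 → 2, ΔL = +1 — ok.
Parity must change: even → odd — ok.
All four E1 rules are satisfied.

allowed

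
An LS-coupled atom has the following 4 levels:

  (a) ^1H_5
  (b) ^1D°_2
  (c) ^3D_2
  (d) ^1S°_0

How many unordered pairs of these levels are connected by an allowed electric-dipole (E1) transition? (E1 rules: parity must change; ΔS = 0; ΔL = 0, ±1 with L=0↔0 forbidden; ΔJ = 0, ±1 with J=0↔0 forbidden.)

0

(a)–(b): forbidden (ΔL, ΔJ).
(a)–(c): forbidden (parity, ΔS, ΔL, ΔJ).
(a)–(d): forbidden (ΔL, ΔJ).
(b)–(c): forbidden (ΔS).
(b)–(d): forbidden (parity, ΔL, ΔJ).
(c)–(d): forbidden (ΔS, ΔL, ΔJ).
Allowed pairs: 0 of 6.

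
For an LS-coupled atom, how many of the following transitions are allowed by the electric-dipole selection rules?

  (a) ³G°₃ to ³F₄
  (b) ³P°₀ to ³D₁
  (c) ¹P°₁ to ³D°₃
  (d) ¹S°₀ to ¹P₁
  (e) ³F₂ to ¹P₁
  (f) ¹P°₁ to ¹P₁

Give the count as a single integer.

4

(a) allowed
(b) allowed
(c) forbidden (parity, ΔS, ΔJ fail)
(d) allowed
(e) forbidden (parity, ΔS, ΔL fail)
(f) allowed
Total allowed: 4 of 6.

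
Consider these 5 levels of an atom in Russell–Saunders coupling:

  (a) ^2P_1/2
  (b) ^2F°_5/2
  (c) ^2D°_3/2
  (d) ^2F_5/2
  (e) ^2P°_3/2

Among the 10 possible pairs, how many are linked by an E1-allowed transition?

4

(a)–(b): forbidden (ΔL, ΔJ).
(a)–(c): allowed.
(a)–(d): forbidden (parity, ΔL, ΔJ).
(a)–(e): allowed.
(b)–(c): forbidden (parity).
(b)–(d): allowed.
(b)–(e): forbidden (parity, ΔL).
(c)–(d): allowed.
(c)–(e): forbidden (parity).
(d)–(e): forbidden (ΔL).
Allowed pairs: 4 of 10.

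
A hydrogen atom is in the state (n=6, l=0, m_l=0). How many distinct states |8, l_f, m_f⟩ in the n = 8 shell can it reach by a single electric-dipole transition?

E1 requires Δl = ±1, so l_f ∈ {-1, 1}; with 0 ≤ l_f ≤ n_f−1 = 7, the allowed l_f values are {1}.
For l_f = 1: m_f ∈ {m_i−1, m_i, m_i+1} ∩ [−1, 1] = {-1, 0, 1} → 3 states.
Total: 3.

3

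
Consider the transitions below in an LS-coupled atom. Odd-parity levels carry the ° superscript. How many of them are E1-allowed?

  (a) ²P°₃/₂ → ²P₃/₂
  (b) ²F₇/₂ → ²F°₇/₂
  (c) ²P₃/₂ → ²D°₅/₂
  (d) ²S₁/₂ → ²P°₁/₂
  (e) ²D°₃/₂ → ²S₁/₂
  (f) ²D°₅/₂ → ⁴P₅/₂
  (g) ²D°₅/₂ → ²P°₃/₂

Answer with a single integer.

4

(a) allowed
(b) allowed
(c) allowed
(d) allowed
(e) forbidden (ΔL fails)
(f) forbidden (ΔS fails)
(g) forbidden (parity fails)
Total allowed: 4 of 7.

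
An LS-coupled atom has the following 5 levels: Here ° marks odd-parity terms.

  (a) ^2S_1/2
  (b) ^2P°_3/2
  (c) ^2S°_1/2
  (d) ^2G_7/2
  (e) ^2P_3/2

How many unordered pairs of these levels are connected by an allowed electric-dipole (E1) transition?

3

(a)–(b): allowed.
(a)–(c): forbidden (ΔL).
(a)–(d): forbidden (parity, ΔL, ΔJ).
(a)–(e): forbidden (parity).
(b)–(c): forbidden (parity).
(b)–(d): forbidden (ΔL, ΔJ).
(b)–(e): allowed.
(c)–(d): forbidden (ΔL, ΔJ).
(c)–(e): allowed.
(d)–(e): forbidden (parity, ΔL, ΔJ).
Allowed pairs: 3 of 10.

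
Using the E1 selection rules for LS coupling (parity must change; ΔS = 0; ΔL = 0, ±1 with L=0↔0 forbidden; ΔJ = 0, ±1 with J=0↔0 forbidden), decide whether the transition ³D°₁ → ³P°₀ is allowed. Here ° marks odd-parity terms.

Parity must change: odd → odd — violated.
ΔS = 0: S: 1 → 1 — satisfied.
ΔL = 0, ±1 (not L=0↔0): L: 2 → 1, ΔL = -1 — satisfied.
ΔJ = 0, ±1 (not J=0↔0): J: 1 → 0, ΔJ = -1 — satisfied.
Rule(s) violated: parity.

forbidden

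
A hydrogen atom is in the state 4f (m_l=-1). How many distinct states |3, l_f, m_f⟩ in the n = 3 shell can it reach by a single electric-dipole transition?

E1 requires Δl = ±1, so l_f ∈ {2, 4}; with 0 ≤ l_f ≤ n_f−1 = 2, the allowed l_f values are {2}.
For l_f = 2: m_f ∈ {m_i−1, m_i, m_i+1} ∩ [−2, 2] = {-2, -1, 0} → 3 states.
Total: 3.

3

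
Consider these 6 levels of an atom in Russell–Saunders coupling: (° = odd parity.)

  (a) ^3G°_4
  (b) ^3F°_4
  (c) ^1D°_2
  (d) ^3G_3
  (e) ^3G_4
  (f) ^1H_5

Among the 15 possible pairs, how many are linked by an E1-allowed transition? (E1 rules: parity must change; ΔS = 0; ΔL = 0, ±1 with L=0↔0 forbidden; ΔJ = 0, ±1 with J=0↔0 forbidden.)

4

(a)–(b): forbidden (parity).
(a)–(c): forbidden (parity, ΔS, ΔL, ΔJ).
(a)–(d): allowed.
(a)–(e): allowed.
(a)–(f): forbidden (ΔS).
(b)–(c): forbidden (parity, ΔS, ΔJ).
(b)–(d): allowed.
(b)–(e): allowed.
(b)–(f): forbidden (ΔS, ΔL).
(c)–(d): forbidden (ΔS, ΔL).
(c)–(e): forbidden (ΔS, ΔL, ΔJ).
(c)–(f): forbidden (ΔL, ΔJ).
(d)–(e): forbidden (parity).
(d)–(f): forbidden (parity, ΔS, ΔJ).
(e)–(f): forbidden (parity, ΔS).
Allowed pairs: 4 of 15.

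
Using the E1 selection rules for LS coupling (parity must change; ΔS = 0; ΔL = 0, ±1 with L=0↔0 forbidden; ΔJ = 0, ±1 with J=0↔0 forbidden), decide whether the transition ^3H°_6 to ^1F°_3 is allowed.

forbidden

Reading off the term symbols: S 1→0, L 5→3, J 6→3, parity odd→odd.
Parity must change: odd → odd — ✗.
ΔS = 0: S: 1 → 0 — ✗.
ΔL = 0, ±1 (not L=0↔0): L: 5 → 3, ΔL = -2 — ✗.
ΔJ = 0, ±1 (not J=0↔0): J: 6 → 3, ΔJ = -3 — ✗.
Rule(s) violated: parity, ΔS, ΔL, ΔJ.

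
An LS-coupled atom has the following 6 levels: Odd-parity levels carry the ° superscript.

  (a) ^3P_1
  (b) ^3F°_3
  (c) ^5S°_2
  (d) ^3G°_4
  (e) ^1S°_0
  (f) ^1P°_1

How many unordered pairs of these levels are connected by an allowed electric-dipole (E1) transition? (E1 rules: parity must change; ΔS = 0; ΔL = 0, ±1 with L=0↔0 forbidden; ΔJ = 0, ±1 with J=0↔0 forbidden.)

0

(a)–(b): forbidden (ΔL, ΔJ).
(a)–(c): forbidden (ΔS).
(a)–(d): forbidden (ΔL, ΔJ).
(a)–(e): forbidden (ΔS).
(a)–(f): forbidden (ΔS).
(b)–(c): forbidden (parity, ΔS, ΔL).
(b)–(d): forbidden (parity).
(b)–(e): forbidden (parity, ΔS, ΔL, ΔJ).
(b)–(f): forbidden (parity, ΔS, ΔL, ΔJ).
(c)–(d): forbidden (parity, ΔS, ΔL, ΔJ).
(c)–(e): forbidden (parity, ΔS, ΔL, ΔJ).
(c)–(f): forbidden (parity, ΔS).
(d)–(e): forbidden (parity, ΔS, ΔL, ΔJ).
(d)–(f): forbidden (parity, ΔS, ΔL, ΔJ).
(e)–(f): forbidden (parity).
Allowed pairs: 0 of 15.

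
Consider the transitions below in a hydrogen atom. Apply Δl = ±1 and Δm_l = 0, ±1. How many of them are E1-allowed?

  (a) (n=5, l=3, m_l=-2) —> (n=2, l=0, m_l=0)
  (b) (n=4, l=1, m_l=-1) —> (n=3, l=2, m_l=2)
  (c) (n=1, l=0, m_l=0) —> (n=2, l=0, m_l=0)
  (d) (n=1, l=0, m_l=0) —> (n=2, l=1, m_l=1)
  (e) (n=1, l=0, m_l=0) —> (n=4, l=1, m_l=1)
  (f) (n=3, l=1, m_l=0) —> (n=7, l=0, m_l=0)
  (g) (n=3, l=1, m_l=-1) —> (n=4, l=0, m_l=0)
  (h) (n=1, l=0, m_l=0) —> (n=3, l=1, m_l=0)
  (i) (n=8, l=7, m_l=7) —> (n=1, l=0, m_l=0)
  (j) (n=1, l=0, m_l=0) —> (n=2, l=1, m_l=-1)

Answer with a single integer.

6

(a) forbidden — Δl = -3 (E1 requires Δl = ±1); Δm_l = +2 (E1 requires Δm_l = 0, ±1)
(b) forbidden — Δm_l = +3 (E1 requires Δm_l = 0, ±1)
(c) forbidden — Δl = +0 (E1 requires Δl = ±1)
(d) allowed
(e) allowed
(f) allowed
(g) allowed
(h) allowed
(i) forbidden — Δl = -7 (E1 requires Δl = ±1); Δm_l = -7 (E1 requires Δm_l = 0, ±1)
(j) allowed
Total allowed: 6 of 10.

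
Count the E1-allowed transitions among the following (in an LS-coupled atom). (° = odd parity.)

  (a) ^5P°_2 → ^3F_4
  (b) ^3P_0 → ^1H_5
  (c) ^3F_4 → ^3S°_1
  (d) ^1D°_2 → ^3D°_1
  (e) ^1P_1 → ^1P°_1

(a) forbidden (ΔS, ΔL, ΔJ fail)
(b) forbidden (parity, ΔS, ΔL, ΔJ fail)
(c) forbidden (ΔL, ΔJ fail)
(d) forbidden (parity, ΔS fail)
(e) allowed
Total allowed: 1 of 5.

1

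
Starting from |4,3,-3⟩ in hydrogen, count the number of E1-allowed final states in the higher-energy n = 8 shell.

4

E1 requires Δl = ±1, so l_f ∈ {2, 4}; with 0 ≤ l_f ≤ n_f−1 = 7, the allowed l_f values are {2, 4}.
For l_f = 2: m_f ∈ {m_i−1, m_i, m_i+1} ∩ [−2, 2] = {-2} → 1 state.
For l_f = 4: m_f ∈ {m_i−1, m_i, m_i+1} ∩ [−4, 4] = {-4, -3, -2} → 3 states.
Total: 4.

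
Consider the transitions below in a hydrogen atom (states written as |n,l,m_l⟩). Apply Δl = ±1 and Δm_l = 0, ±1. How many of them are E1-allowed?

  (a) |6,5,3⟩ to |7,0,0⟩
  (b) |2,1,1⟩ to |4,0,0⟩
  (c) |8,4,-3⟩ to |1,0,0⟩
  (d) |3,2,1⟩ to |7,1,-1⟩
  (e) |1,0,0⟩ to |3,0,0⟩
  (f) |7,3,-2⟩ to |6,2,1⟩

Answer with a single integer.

(a) forbidden — Δl = -5 (E1 requires Δl = ±1); Δm_l = -3 (E1 requires Δm_l = 0, ±1)
(b) allowed
(c) forbidden — Δl = -4 (E1 requires Δl = ±1); Δm_l = +3 (E1 requires Δm_l = 0, ±1)
(d) forbidden — Δm_l = -2 (E1 requires Δm_l = 0, ±1)
(e) forbidden — Δl = +0 (E1 requires Δl = ±1)
(f) forbidden — Δm_l = +3 (E1 requires Δm_l = 0, ±1)
Total allowed: 1 of 6.

1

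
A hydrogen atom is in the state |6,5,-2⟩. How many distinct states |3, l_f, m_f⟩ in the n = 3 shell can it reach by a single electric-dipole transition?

E1 requires l_f ∈ {4, 6}, but neither lies in [0, 2], so no final state is reachable.
Total: 0.

0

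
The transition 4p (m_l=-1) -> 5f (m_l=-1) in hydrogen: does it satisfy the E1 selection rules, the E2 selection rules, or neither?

Δl = 3 − 1 = +2; l_i + l_f = 4.
Δm_l = +0.
E1 (Δl = ±1, |Δm_l| ≤ 1): not satisfied.
E2 (Δl = 0,±2, l_i+l_f ≥ 2, |Δm_l| ≤ 2): satisfied.

E2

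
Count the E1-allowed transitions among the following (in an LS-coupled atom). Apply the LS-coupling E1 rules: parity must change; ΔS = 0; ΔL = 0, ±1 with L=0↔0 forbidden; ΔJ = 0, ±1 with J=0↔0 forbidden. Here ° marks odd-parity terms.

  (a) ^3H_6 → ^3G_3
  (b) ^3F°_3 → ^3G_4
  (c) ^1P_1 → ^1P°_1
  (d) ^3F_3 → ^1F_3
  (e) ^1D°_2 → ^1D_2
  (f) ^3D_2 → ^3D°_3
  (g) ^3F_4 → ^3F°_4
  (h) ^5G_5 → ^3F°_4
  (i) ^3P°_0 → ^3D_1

6

(a) forbidden (parity, ΔJ fail)
(b) allowed
(c) allowed
(d) forbidden (parity, ΔS fail)
(e) allowed
(f) allowed
(g) allowed
(h) forbidden (ΔS fails)
(i) allowed
Total allowed: 6 of 9.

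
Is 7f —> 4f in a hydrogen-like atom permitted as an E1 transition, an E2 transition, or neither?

Δl = 3 − 3 = +0; l_i + l_f = 6.
E1 (Δl = ±1): not satisfied.
E2 (Δl = 0,±2, l_i+l_f ≥ 2): satisfied.

E2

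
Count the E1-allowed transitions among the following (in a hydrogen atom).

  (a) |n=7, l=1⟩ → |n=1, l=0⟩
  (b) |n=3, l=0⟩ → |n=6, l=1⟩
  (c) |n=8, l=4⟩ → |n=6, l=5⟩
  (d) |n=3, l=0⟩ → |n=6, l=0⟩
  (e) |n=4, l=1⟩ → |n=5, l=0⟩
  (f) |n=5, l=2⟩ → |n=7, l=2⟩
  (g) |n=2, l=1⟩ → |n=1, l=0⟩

5

(a) allowed
(b) allowed
(c) allowed
(d) forbidden — Δl = +0 (E1 requires Δl = ±1)
(e) allowed
(f) forbidden — Δl = +0 (E1 requires Δl = ±1)
(g) allowed
Total allowed: 5 of 7.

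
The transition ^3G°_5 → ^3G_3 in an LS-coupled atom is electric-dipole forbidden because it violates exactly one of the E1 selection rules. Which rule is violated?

the ΔJ = 0, ±1 rule

ΔJ = 0, ±1 (not J=0↔0): J: 5 → 3, ΔJ = -2 — fails.
Parity must change: odd → even — ok.
ΔS = 0: S: 1 → 1 — ok.
ΔL = 0, ±1 (not L=0↔0): L: 4 → 4, ΔL = +0 — ok.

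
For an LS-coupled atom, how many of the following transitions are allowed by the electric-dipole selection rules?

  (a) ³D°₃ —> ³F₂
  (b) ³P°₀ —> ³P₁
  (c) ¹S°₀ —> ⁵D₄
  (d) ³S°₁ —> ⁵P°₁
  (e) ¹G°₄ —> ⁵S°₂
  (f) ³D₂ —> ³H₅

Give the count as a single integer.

2

(a) allowed
(b) allowed
(c) forbidden (ΔS, ΔL, ΔJ fail)
(d) forbidden (parity, ΔS fail)
(e) forbidden (parity, ΔS, ΔL, ΔJ fail)
(f) forbidden (parity, ΔL, ΔJ fail)
Total allowed: 2 of 6.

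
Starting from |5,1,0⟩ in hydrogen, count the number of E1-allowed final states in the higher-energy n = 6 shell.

4

E1 requires Δl = ±1, so l_f ∈ {0, 2}; with 0 ≤ l_f ≤ n_f−1 = 5, the allowed l_f values are {0, 2}.
For l_f = 0: m_f ∈ {m_i−1, m_i, m_i+1} ∩ [−0, 0] = {0} → 1 state.
For l_f = 2: m_f ∈ {m_i−1, m_i, m_i+1} ∩ [−2, 2] = {-1, 0, 1} → 3 states.
Total: 4.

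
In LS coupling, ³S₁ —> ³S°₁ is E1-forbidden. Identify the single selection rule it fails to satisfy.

the L=0 ↔ L=0 exclusion

Parity must change: even → odd — ok.
ΔS = 0: S: 1 → 1 — ok.
ΔL = 0, ±1 (not L=0↔0): L: 0 → 0, ΔL = +0 — fails.
ΔJ = 0, ±1 (not J=0↔0): J: 1 → 1, ΔJ = +0 — ok.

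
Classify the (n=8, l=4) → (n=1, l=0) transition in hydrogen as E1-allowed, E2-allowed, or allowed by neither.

neither

Δl = 0 − 4 = -4; l_i + l_f = 4.
E1 (Δl = ±1): not satisfied.
E2 (Δl = 0,±2, l_i+l_f ≥ 2): not satisfied.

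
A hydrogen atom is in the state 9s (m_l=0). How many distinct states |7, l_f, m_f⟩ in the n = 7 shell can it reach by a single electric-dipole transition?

3

E1 requires Δl = ±1, so l_f ∈ {-1, 1}; with 0 ≤ l_f ≤ n_f−1 = 6, the allowed l_f values are {1}.
For l_f = 1: m_f ∈ {m_i−1, m_i, m_i+1} ∩ [−1, 1] = {-1, 0, 1} → 3 states.
Total: 3.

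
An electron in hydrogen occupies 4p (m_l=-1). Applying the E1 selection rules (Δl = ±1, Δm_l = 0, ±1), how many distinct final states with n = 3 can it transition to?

4

E1 requires Δl = ±1, so l_f ∈ {0, 2}; with 0 ≤ l_f ≤ n_f−1 = 2, the allowed l_f values are {0, 2}.
For l_f = 0: m_f ∈ {m_i−1, m_i, m_i+1} ∩ [−0, 0] = {0} → 1 state.
For l_f = 2: m_f ∈ {m_i−1, m_i, m_i+1} ∩ [−2, 2] = {-2, -1, 0} → 3 states.
Total: 4.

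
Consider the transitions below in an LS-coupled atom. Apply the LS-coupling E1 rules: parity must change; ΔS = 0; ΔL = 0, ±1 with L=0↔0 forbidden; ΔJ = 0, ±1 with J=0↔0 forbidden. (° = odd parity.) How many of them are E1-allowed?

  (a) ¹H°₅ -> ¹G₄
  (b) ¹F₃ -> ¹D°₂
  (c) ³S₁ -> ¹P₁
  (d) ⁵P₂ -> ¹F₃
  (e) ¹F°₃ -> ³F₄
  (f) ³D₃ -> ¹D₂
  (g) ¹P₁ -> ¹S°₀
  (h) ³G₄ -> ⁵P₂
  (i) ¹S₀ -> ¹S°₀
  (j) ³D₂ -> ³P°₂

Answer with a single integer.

4

(a) allowed
(b) allowed
(c) forbidden (parity, ΔS fail)
(d) forbidden (parity, ΔS, ΔL fail)
(e) forbidden (ΔS fails)
(f) forbidden (parity, ΔS fail)
(g) allowed
(h) forbidden (parity, ΔS, ΔL, ΔJ fail)
(i) forbidden (ΔL, ΔJ fail)
(j) allowed
Total allowed: 4 of 10.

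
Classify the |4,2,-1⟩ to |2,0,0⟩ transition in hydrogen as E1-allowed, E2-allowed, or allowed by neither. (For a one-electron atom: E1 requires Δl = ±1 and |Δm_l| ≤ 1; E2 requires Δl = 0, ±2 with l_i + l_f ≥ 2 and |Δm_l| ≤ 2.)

E2

Δl = 0 − 2 = -2; l_i + l_f = 2.
Δm_l = +1.
E1 (Δl = ±1, |Δm_l| ≤ 1): not satisfied.
E2 (Δl = 0,±2, l_i+l_f ≥ 2, |Δm_l| ≤ 2): satisfied.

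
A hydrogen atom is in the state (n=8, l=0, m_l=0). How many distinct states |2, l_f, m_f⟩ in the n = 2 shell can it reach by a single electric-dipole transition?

E1 requires Δl = ±1, so l_f ∈ {-1, 1}; with 0 ≤ l_f ≤ n_f−1 = 1, the allowed l_f values are {1}.
For l_f = 1: m_f ∈ {m_i−1, m_i, m_i+1} ∩ [−1, 1] = {-1, 0, 1} → 3 states.
Total: 3.

3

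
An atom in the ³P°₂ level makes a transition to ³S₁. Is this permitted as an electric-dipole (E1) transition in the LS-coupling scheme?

Reading off the term symbols: S 1→1, L 1→0, J 2→1, parity odd→even.
Parity must change: odd → even — passes.
ΔS = 0: S: 1 → 1 — passes.
ΔL = 0, ±1 (not L=0↔0): L: 1 → 0, ΔL = -1 — passes.
ΔJ = 0, ±1 (not J=0↔0): J: 2 → 1, ΔJ = -1 — passes.
All four E1 rules are satisfied.

allowed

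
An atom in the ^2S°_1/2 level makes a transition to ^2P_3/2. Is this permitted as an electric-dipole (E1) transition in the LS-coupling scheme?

Reading off the term symbols: S 1/2→1/2, L 0→1, J 1/2→3/2, parity odd→even.
Parity must change: odd → even — passes.
ΔS = 0: S: 1/2 → 1/2 — passes.
ΔL = 0, ±1 (not L=0↔0): L: 0 → 1, ΔL = +1 — passes.
ΔJ = 0, ±1 (not J=0↔0): J: 1/2 → 3/2, ΔJ = +1 — passes.
All four E1 rules are satisfied.

allowed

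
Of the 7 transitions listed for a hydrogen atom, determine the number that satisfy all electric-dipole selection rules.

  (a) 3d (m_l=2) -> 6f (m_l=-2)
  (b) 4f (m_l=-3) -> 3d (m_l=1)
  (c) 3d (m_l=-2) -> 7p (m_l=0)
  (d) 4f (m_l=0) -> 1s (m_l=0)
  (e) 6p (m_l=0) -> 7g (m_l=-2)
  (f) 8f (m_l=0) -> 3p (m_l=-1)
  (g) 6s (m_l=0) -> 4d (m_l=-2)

(a) forbidden — Δm_l = -4 (E1 requires Δm_l = 0, ±1)
(b) forbidden — Δm_l = +4 (E1 requires Δm_l = 0, ±1)
(c) forbidden — Δm_l = +2 (E1 requires Δm_l = 0, ±1)
(d) forbidden — Δl = -3 (E1 requires Δl = ±1)
(e) forbidden — Δl = +3 (E1 requires Δl = ±1); Δm_l = -2 (E1 requires Δm_l = 0, ±1)
(f) forbidden — Δl = -2 (E1 requires Δl = ±1)
(g) forbidden — Δl = +2 (E1 requires Δl = ±1); Δm_l = -2 (E1 requires Δm_l = 0, ±1)
Total allowed: 0 of 7.

0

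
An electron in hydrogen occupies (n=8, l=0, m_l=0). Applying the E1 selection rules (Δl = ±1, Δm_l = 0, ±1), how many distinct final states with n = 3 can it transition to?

E1 requires Δl = ±1, so l_f ∈ {-1, 1}; with 0 ≤ l_f ≤ n_f−1 = 2, the allowed l_f values are {1}.
For l_f = 1: m_f ∈ {m_i−1, m_i, m_i+1} ∩ [−1, 1] = {-1, 0, 1} → 3 states.
Total: 3.

3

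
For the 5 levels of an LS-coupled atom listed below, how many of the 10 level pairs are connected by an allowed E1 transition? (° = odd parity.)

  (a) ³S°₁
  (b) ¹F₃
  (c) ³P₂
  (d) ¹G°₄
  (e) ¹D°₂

3

(a)–(b): forbidden (ΔS, ΔL, ΔJ).
(a)–(c): allowed.
(a)–(d): forbidden (parity, ΔS, ΔL, ΔJ).
(a)–(e): forbidden (parity, ΔS, ΔL).
(b)–(c): forbidden (parity, ΔS, ΔL).
(b)–(d): allowed.
(b)–(e): allowed.
(c)–(d): forbidden (ΔS, ΔL, ΔJ).
(c)–(e): forbidden (ΔS).
(d)–(e): forbidden (parity, ΔL, ΔJ).
Allowed pairs: 3 of 10.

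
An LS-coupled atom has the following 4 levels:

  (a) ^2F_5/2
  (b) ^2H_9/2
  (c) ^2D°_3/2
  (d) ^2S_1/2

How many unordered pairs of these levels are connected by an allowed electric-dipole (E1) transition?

1

(a)–(b): forbidden (parity, ΔL, ΔJ).
(a)–(c): allowed.
(a)–(d): forbidden (parity, ΔL, ΔJ).
(b)–(c): forbidden (ΔL, ΔJ).
(b)–(d): forbidden (parity, ΔL, ΔJ).
(c)–(d): forbidden (ΔL).
Allowed pairs: 1 of 6.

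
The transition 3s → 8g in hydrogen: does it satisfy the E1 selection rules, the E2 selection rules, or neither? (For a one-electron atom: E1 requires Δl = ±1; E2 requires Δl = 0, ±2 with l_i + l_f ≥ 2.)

neither

Δl = 4 − 0 = +4; l_i + l_f = 4.
E1 (Δl = ±1): not satisfied.
E2 (Δl = 0,±2, l_i+l_f ≥ 2): not satisfied.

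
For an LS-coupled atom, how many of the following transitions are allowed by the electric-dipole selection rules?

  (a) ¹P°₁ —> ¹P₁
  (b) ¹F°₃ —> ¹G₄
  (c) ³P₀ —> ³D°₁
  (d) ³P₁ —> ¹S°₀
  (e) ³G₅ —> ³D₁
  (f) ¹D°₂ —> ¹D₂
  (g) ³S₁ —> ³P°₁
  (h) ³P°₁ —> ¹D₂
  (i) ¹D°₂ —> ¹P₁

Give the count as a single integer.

(a) allowed
(b) allowed
(c) allowed
(d) forbidden (ΔS fails)
(e) forbidden (parity, ΔL, ΔJ fail)
(f) allowed
(g) allowed
(h) forbidden (ΔS fails)
(i) allowed
Total allowed: 6 of 9.

6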